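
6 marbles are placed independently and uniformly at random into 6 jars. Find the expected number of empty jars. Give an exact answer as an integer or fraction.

Let Xⱼ=1 if jar j is empty. P(Xⱼ=1) = ((6-1)/6)^6 = 15625/46656.
By linearity, E[#empty] = 6·15625/46656 = 15625/7776.

15625/7776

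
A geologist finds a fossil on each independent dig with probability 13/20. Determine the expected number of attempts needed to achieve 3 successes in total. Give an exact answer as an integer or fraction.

60/13

By linearity (sum of 3 independent geometric waits), E[trials] = 3/p = 3/(13/20) = 60/13.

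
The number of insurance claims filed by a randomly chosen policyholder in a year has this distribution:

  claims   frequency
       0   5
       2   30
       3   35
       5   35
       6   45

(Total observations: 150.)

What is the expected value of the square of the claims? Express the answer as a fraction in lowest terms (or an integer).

Total = 150, so P(claims=0) = 5/150, etc.
E[X²] = (1/30)·0 + (1/5)·4 + (7/30)·9 + (7/30)·25 + (3/10)·36
     = 293/15

293/15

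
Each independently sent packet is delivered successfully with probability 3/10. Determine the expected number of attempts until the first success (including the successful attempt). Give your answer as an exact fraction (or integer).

For a geometric distribution, E[trials] = 1/p = 1/(3/10) = 10/3.

10/3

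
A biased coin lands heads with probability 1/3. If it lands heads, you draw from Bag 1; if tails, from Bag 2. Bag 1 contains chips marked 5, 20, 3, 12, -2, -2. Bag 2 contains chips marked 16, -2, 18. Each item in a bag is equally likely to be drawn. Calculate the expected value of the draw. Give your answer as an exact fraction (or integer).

82/9

E[X | Bag 1] = (5 + 20 + 3 + 12 − 2 − 2)/6 = 6
E[X | Bag 2] = (16 − 2 + 18)/3 = 32/3
E[X] = (1/3)·6 + (2/3)·32/3 = 82/9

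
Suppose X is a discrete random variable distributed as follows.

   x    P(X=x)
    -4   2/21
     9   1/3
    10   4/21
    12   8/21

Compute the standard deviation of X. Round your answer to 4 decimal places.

E[X] = 191/21, E[X²] = 717/7
Var(X) = E[X²] − (E[X])² = 717/7 − 36481/441 = 8690/441
SD(X) = √(8690/441) ≈ 4.4391

4.4391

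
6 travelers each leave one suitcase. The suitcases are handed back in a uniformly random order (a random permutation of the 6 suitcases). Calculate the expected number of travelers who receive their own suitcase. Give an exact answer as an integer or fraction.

Let Xᵢ = 1 if person i gets their own suitcase. For each i, P(Xᵢ=1) = 1/6.
By linearity of expectation, E[X₁+…+X_6] = 6·(1/6) = 1.

1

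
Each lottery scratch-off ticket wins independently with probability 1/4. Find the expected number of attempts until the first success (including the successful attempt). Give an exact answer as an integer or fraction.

For a geometric distribution, E[trials] = 1/p = 1/(1/4) = 4.

4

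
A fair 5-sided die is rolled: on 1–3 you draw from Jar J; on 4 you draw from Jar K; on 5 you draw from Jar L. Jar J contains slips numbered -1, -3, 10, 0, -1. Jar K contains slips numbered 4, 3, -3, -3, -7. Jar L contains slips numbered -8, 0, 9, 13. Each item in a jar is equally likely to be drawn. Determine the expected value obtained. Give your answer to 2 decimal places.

1.06

E[X | Jar J] = (-1 − 3 + 10 + 0 − 1)/5 = 1
E[X | Jar K] = (4 + 3 − 3 − 3 − 7)/5 = -6/5
E[X | Jar L] = (-8 + 0 + 9 + 13)/4 = 7/2
E[X] = (3/5)·1 + (1/5)·(-6/5) + (1/5)·7/2 = 53/50 ≈ 1.06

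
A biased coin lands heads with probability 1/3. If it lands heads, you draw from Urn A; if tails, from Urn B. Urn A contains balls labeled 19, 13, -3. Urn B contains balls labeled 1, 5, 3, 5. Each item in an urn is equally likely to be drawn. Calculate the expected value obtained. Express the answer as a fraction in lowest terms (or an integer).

E[X | Urn A] = (19 + 13 − 3)/3 = 29/3
E[X | Urn B] = (1 + 5 + 3 + 5)/4 = 7/2
E[X] = (1/3)·29/3 + (2/3)·7/2 = 50/9

50/9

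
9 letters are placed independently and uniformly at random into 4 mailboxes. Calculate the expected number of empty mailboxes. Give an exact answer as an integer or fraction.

Let Xⱼ=1 if mailbox j is empty. P(Xⱼ=1) = ((4-1)/4)^9 = 19683/262144.
By linearity, E[#empty] = 4·19683/262144 = 19683/65536.

19683/65536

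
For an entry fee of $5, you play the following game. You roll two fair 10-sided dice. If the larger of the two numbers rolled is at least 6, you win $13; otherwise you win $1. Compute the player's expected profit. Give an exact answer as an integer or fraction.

$5

E[payout] = (1/4)·1 + (3/4)·13 = 10
Expected profit = 10 − 5 = 5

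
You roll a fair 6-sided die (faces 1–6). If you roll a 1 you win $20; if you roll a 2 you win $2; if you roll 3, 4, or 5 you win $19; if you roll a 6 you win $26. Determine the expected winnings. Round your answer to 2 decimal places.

E[payout] = (1/6)·2 + (1/2)·19 + (1/6)·20 + (1/6)·26 = 35/2
≈ $17.50

$17.50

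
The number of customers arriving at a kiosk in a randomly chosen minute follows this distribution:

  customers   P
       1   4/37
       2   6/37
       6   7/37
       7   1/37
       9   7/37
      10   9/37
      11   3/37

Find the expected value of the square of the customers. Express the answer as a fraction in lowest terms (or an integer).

2159/37

E[X²] = (4/37)·1 + (6/37)·4 + (7/37)·36 + (1/37)·49 + (7/37)·81 + (9/37)·100 + (3/37)·121
     = 2159/37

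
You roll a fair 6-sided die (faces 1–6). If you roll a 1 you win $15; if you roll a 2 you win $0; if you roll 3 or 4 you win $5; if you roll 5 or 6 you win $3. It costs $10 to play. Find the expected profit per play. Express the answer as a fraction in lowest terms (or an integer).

E[payout] = (1/6)·0 + (1/3)·3 + (1/3)·5 + (1/6)·15 = 31/6
Expected profit = 31/6 − 10 = -29/6

-29/6 dollars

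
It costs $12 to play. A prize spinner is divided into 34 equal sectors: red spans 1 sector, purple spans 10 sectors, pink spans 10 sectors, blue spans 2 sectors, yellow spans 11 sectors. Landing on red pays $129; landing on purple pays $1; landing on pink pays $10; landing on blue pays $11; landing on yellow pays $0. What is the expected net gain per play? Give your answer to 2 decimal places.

-$4.32

E[payout] = (1/34)·129 + (10/34)·1 + (10/34)·10 + (2/34)·11 + (11/34)·0 = 261/34
Expected profit = 261/34 − 12 = -147/34 ≈ -$4.32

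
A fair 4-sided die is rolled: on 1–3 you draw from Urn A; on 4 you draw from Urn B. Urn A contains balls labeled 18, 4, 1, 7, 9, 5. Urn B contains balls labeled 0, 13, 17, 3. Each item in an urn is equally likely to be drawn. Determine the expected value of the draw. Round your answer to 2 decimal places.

7.56

E[X | Urn A] = (18 + 4 + 1 + 7 + 9 + 5)/6 = 22/3
E[X | Urn B] = (0 + 13 + 17 + 3)/4 = 33/4
E[X] = (3/4)·22/3 + (1/4)·33/4 = 121/16 ≈ 7.56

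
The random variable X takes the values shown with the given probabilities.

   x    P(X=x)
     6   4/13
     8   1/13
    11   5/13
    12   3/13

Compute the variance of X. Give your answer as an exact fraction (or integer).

E[X] = (4/13)·6 + (1/13)·8 + (5/13)·11 + (3/13)·12 = 123/13
E[X²] = (4/13)·36 + (1/13)·64 + (5/13)·121 + (3/13)·144 = 1245/13
Var(X) = 1245/13 − (123/13)² = 1056/169

1056/169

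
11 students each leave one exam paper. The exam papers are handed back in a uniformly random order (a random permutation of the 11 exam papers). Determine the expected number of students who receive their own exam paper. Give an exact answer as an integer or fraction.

Let Xᵢ = 1 if person i gets their own exam paper. For each i, P(Xᵢ=1) = 1/11.
By linearity of expectation, E[X₁+…+X_11] = 11·(1/11) = 1.

1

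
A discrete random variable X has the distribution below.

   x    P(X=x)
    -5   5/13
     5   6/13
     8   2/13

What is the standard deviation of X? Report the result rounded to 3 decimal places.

5.328

E[X] = 21/13, E[X²] = 31
Var(X) = E[X²] − (E[X])² = 31 − 441/169 = 4798/169
SD(X) = √(4798/169) ≈ 5.328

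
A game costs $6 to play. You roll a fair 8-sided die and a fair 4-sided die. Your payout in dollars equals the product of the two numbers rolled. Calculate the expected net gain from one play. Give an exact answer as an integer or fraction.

21/4 dollars

Distribution of the product of the two numbers rolled: 1 w.p. 1/32, 2 w.p. 1/16, 3 w.p. 1/16, 4 w.p. 3/32, 5 w.p. 1/32, 6 w.p. 3/32, …
E[payout] = (1/32)·1 + (1/16)·2 + (1/16)·3 + (3/32)·4 + (1/32)·5 + (3/32)·6 + (1/32)·7 + (3/32)·8 + (1/32)·9 + (1/32)·10 + (3/32)·12 + (1/32)·14 + (1/32)·15 + (1/16)·16 + (1/32)·18 + (1/32)·20 + (1/32)·21 + (1/16)·24 + (1/32)·28 + (1/32)·32 = 45/4
Expected profit = 45/4 − 6 = 21/4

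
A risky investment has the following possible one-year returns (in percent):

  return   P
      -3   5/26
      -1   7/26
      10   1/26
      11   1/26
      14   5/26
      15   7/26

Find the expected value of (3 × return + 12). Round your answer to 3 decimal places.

32.077

E[3x+12] = (5/26)·3 + (7/26)·9 + (1/26)·42 + (1/26)·45 + (5/26)·54 + (7/26)·57
     = 417/13 ≈ 32.077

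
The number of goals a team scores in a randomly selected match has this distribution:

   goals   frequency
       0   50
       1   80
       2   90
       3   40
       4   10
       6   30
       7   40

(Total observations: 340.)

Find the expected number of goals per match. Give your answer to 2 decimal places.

2.59

Total = 340, so P(goals=0) = 50/340, etc.
E[X] = (5/34)·0 + (4/17)·1 + (9/34)·2 + (2/17)·3 + (1/34)·4 + (3/34)·6 + (2/17)·7
     = 44/17 ≈ 2.59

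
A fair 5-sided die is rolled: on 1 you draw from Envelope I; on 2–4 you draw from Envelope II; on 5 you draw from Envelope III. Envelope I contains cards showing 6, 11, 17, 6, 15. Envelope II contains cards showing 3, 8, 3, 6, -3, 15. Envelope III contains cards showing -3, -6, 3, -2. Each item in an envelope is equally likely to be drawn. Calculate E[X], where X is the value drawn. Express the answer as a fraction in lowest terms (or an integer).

5

E[X | Envelope I] = (6 + 11 + 17 + 6 + 15)/5 = 11
E[X | Envelope II] = (3 + 8 + 3 + 6 − 3 + 15)/6 = 16/3
E[X | Envelope III] = (-3 − 6 + 3 − 2)/4 = -2
E[X] = (1/5)·11 + (3/5)·16/3 + (1/5)·(-2) = 5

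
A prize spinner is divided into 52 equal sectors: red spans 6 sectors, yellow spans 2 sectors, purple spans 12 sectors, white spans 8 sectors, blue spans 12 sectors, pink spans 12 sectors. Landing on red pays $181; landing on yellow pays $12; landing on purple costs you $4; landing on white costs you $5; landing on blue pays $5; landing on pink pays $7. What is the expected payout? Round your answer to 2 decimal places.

$22.42

E[payout] = (6/52)·181 + (2/52)·12 + (12/52)·(-4) + (8/52)·(-5) + (12/52)·5 + (12/52)·7 = 583/26
≈ $22.42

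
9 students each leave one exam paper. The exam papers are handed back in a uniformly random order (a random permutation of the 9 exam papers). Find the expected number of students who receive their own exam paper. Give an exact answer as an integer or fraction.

Let Xᵢ = 1 if person i gets their own exam paper. For each i, P(Xᵢ=1) = 1/9.
By linearity of expectation, E[X₁+…+X_9] = 9·(1/9) = 1.

1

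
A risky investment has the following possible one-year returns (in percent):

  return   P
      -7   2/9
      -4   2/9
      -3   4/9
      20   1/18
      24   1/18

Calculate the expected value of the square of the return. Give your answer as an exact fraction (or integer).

218/3

E[X²] = (2/9)·49 + (2/9)·16 + (4/9)·9 + (1/18)·400 + (1/18)·576
     = 218/3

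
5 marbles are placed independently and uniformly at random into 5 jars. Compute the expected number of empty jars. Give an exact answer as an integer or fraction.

1024/625

Let Xⱼ=1 if jar j is empty. P(Xⱼ=1) = ((5-1)/5)^5 = 1024/3125.
By linearity, E[#empty] = 5·1024/3125 = 1024/625.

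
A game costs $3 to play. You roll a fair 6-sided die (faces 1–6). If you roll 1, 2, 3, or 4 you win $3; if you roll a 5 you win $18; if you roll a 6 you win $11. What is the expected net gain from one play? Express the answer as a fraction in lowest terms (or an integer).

E[payout] = (2/3)·3 + (1/6)·11 + (1/6)·18 = 41/6
Expected profit = 41/6 − 3 = 23/6

23/6 dollars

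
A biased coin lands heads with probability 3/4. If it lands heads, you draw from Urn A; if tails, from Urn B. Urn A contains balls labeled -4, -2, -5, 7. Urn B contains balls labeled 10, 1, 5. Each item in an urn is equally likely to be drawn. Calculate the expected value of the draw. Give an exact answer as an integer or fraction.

E[X | Urn A] = (-4 − 2 − 5 + 7)/4 = -1
E[X | Urn B] = (10 + 1 + 5)/3 = 16/3
E[X] = (3/4)·(-1) + (1/4)·16/3 = 7/12

7/12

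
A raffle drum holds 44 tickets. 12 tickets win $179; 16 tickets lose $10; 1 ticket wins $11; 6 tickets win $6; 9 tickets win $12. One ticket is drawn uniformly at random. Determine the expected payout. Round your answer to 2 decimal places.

E[payout] = (12/44)·179 + (16/44)·(-10) + (1/44)·11 + (6/44)·6 + (9/44)·12 = 2143/44
≈ $48.70

$48.70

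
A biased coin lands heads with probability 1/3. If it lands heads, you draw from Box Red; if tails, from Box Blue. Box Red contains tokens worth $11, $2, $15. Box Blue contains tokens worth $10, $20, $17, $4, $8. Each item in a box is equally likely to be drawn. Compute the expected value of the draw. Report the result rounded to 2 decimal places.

E[X | Box Red] = (11 + 2 + 15)/3 = 28/3
E[X | Box Blue] = (10 + 20 + 17 + 4 + 8)/5 = 59/5
E[X] = (1/3)·28/3 + (2/3)·59/5 = 494/45 ≈ 10.98

$10.98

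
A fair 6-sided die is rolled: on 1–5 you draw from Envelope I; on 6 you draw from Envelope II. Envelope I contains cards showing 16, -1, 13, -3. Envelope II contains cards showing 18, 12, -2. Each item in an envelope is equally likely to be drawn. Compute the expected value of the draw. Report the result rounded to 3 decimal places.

6.764

E[X | Envelope I] = (16 − 1 + 13 − 3)/4 = 25/4
E[X | Envelope II] = (18 + 12 − 2)/3 = 28/3
E[X] = (5/6)·25/4 + (1/6)·28/3 = 487/72 ≈ 6.764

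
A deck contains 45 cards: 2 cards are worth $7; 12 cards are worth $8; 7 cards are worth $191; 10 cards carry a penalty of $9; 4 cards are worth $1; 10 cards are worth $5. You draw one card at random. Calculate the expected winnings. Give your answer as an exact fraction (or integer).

E[payout] = (2/45)·7 + (12/45)·8 + (7/45)·191 + (10/45)·(-9) + (4/45)·1 + (10/45)·5 = 1411/45

1411/45 dollars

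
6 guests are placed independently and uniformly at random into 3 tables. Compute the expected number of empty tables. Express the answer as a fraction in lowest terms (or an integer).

64/243

Let Xⱼ=1 if table j is empty. P(Xⱼ=1) = ((3-1)/3)^6 = 64/729.
By linearity, E[#empty] = 3·64/729 = 64/243.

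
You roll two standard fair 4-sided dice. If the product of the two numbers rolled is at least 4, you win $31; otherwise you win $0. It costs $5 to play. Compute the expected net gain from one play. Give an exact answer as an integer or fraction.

E[payout] = (5/16)·0 + (11/16)·31 = 341/16
Expected profit = 341/16 − 5 = 261/16

261/16 dollars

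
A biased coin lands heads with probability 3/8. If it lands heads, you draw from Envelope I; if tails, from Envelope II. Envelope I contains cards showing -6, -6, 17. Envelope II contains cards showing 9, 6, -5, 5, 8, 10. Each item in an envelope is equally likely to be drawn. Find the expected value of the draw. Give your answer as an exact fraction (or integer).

65/16

E[X | Envelope I] = (-6 − 6 + 17)/3 = 5/3
E[X | Envelope II] = (9 + 6 − 5 + 5 + 8 + 10)/6 = 11/2
E[X] = (3/8)·5/3 + (5/8)·11/2 = 65/16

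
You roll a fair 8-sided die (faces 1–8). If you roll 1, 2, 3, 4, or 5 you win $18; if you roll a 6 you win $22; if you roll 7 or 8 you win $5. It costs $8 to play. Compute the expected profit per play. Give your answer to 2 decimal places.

E[payout] = (1/4)·5 + (5/8)·18 + (1/8)·22 = 61/4
Expected profit = 61/4 − 8 = 29/4 ≈ $7.25

$7.25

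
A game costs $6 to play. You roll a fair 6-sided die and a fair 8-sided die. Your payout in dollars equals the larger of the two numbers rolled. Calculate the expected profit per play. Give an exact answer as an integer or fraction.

Distribution of the larger of the two numbers rolled: 1 w.p. 1/48, 2 w.p. 1/16, 3 w.p. 5/48, 4 w.p. 7/48, 5 w.p. 3/16, 6 w.p. 11/48, …
E[payout] = (1/48)·1 + (1/16)·2 + (5/48)·3 + (7/48)·4 + (3/16)·5 + (11/48)·6 + (1/8)·7 + (1/8)·8 = 251/48
Expected profit = 251/48 − 6 = -37/48

-37/48 dollars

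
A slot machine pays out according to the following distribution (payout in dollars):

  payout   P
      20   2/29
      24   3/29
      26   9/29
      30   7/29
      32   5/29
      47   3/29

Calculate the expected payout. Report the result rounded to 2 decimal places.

E[X] = (2/29)·20 + (3/29)·24 + (9/29)·26 + (7/29)·30 + (5/29)·32 + (3/29)·47
     = 857/29 ≈ 29.55

$29.55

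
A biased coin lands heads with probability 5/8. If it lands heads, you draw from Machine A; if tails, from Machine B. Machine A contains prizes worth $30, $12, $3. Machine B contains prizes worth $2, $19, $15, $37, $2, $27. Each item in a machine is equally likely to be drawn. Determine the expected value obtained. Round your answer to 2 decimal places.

$15.75

E[X | Machine A] = (30 + 12 + 3)/3 = 15
E[X | Machine B] = (2 + 19 + 15 + 37 + 2 + 27)/6 = 17
E[X] = (5/8)·15 + (3/8)·17 = 63/4 ≈ 15.75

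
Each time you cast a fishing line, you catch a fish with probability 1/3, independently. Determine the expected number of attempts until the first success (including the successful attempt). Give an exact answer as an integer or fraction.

3

For a geometric distribution, E[trials] = 1/p = 1/(1/3) = 3.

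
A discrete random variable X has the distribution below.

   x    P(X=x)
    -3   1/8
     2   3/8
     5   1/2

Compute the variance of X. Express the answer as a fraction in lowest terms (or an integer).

439/64

E[X] = (1/8)·(-3) + (3/8)·2 + (1/2)·5 = 23/8
E[X²] = (1/8)·9 + (3/8)·4 + (1/2)·25 = 121/8
Var(X) = 121/8 − (23/8)² = 439/64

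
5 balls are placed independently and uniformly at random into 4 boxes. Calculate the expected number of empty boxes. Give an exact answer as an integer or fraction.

Let Xⱼ=1 if box j is empty. P(Xⱼ=1) = ((4-1)/4)^5 = 243/1024.
By linearity, E[#empty] = 4·243/1024 = 243/256.

243/256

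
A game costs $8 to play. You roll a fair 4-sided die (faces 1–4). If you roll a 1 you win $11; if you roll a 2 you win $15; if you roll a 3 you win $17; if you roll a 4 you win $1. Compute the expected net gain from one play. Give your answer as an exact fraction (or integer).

E[payout] = (1/4)·1 + (1/4)·11 + (1/4)·15 + (1/4)·17 = 11
Expected profit = 11 − 8 = 3

$3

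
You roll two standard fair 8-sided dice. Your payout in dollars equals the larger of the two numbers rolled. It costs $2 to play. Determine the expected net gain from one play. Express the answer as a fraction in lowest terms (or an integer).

61/16 dollars

Distribution of the larger of the two numbers rolled: 1 w.p. 1/64, 2 w.p. 3/64, 3 w.p. 5/64, 4 w.p. 7/64, 5 w.p. 9/64, 6 w.p. 11/64, …
E[payout] = (1/64)·1 + (3/64)·2 + (5/64)·3 + (7/64)·4 + (9/64)·5 + (11/64)·6 + (13/64)·7 + (15/64)·8 = 93/16
Expected profit = 93/16 − 2 = 61/16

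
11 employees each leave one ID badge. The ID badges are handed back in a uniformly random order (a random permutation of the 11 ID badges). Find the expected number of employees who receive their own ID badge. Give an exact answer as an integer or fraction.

1

Let Xᵢ = 1 if person i gets their own ID badge. For each i, P(Xᵢ=1) = 1/11.
By linearity of expectation, E[X₁+…+X_11] = 11·(1/11) = 1.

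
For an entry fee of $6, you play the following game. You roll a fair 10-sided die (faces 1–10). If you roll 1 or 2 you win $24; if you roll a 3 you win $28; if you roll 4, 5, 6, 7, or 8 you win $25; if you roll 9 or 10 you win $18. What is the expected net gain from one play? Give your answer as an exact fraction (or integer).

177/10 dollars

E[payout] = (1/5)·18 + (1/5)·24 + (1/2)·25 + (1/10)·28 = 237/10
Expected profit = 237/10 − 6 = 177/10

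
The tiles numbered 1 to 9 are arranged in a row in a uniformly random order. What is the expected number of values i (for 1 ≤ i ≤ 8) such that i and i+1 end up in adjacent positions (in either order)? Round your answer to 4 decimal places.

For each i ∈ {1,…,8}, let Xᵢ = 1 if i and i+1 are adjacent. P(Xᵢ=1) = 2·(9−1)!/9! = 2/9.
By linearity, E[ΣXᵢ] = (8)·(2/9) = 16/9.
≈ 1.7778

1.7778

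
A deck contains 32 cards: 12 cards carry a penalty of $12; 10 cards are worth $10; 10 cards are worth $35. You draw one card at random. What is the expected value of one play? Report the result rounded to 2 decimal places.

E[payout] = (12/32)·(-12) + (10/32)·10 + (10/32)·35 = 153/16
≈ $9.56

$9.56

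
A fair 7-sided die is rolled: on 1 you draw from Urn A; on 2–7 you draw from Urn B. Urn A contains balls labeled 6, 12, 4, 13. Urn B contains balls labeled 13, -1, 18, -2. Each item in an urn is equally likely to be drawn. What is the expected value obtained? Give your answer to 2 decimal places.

E[X | Urn A] = (6 + 12 + 4 + 13)/4 = 35/4
E[X | Urn B] = (13 − 1 + 18 − 2)/4 = 7
E[X] = (1/7)·35/4 + (6/7)·7 = 29/4 ≈ 7.25

7.25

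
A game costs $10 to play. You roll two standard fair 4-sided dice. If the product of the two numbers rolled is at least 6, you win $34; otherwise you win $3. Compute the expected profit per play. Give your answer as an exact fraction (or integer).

17/2 dollars

E[payout] = (1/2)·3 + (1/2)·34 = 37/2
Expected profit = 37/2 − 10 = 17/2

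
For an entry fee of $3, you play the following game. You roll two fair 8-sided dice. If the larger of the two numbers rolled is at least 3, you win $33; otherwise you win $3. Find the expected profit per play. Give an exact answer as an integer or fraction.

225/8 dollars

E[payout] = (1/16)·3 + (15/16)·33 = 249/8
Expected profit = 249/8 − 3 = 225/8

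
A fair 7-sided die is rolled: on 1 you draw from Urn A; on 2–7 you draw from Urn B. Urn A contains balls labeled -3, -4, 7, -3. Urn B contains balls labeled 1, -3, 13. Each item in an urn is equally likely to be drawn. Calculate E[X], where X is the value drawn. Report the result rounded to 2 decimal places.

3.04

E[X | Urn A] = (-3 − 4 + 7 − 3)/4 = -3/4
E[X | Urn B] = (1 − 3 + 13)/3 = 11/3
E[X] = (1/7)·(-3/4) + (6/7)·11/3 = 85/28 ≈ 3.04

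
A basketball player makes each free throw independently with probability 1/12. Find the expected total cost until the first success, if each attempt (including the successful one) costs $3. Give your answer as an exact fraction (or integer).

$36

E[#attempts] = 1/p = 12; E[cost] = 3·12 = 36.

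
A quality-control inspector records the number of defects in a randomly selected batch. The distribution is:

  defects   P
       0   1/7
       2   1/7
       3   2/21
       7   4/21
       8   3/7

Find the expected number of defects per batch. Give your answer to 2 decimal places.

5.33

E[X] = (1/7)·0 + (1/7)·2 + (2/21)·3 + (4/21)·7 + (3/7)·8
     = 16/3 ≈ 5.33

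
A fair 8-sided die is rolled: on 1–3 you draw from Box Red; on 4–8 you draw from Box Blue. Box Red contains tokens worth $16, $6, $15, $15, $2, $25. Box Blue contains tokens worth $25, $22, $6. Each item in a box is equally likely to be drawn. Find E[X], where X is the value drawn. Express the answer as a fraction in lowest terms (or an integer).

767/48 dollars

E[X | Box Red] = (16 + 6 + 15 + 15 + 2 + 25)/6 = 79/6
E[X | Box Blue] = (25 + 22 + 6)/3 = 53/3
E[X] = (3/8)·79/6 + (5/8)·53/3 = 767/48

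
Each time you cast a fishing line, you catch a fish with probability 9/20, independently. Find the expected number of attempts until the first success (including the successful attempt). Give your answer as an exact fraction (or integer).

For a geometric distribution, E[trials] = 1/p = 1/(9/20) = 20/9.

20/9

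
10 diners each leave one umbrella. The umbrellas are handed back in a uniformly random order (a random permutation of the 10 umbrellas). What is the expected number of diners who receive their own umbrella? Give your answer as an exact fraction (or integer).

1

Let Xᵢ = 1 if person i gets their own umbrella. For each i, P(Xᵢ=1) = 1/10.
By linearity of expectation, E[X₁+…+X_10] = 10·(1/10) = 1.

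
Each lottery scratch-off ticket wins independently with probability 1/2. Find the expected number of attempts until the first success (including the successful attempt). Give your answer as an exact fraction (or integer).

2

For a geometric distribution, E[trials] = 1/p = 1/(1/2) = 2.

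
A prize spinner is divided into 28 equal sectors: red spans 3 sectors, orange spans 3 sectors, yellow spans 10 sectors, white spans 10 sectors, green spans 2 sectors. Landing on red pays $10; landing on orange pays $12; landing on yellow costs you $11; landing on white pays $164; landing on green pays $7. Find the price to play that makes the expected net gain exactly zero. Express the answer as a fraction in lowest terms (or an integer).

115/2 dollars

E[payout] = (3/28)·10 + (3/28)·12 + (10/28)·(-11) + (10/28)·164 + (2/28)·7 = 115/2
Fair fee = E[payout] = 115/2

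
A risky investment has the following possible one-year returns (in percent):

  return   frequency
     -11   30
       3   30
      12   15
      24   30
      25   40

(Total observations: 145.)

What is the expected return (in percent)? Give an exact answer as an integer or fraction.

332/29

Total = 145, so P(return=-11) = 30/145, etc.
E[X] = (6/29)·(-11) + (6/29)·3 + (3/29)·12 + (6/29)·24 + (8/29)·25
     = 332/29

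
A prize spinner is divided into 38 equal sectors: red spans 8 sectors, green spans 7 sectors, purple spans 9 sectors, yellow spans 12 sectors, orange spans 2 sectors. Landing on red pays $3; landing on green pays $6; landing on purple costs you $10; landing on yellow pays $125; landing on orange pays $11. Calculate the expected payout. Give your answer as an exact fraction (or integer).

749/19 dollars

E[payout] = (8/38)·3 + (7/38)·6 + (9/38)·(-10) + (12/38)·125 + (2/38)·11 = 749/19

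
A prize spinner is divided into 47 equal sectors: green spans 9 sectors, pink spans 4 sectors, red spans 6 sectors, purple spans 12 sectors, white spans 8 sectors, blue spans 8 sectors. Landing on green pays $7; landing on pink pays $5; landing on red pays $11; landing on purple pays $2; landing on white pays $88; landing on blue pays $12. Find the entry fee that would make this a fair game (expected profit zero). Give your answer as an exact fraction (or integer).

973/47 dollars

E[payout] = (9/47)·7 + (4/47)·5 + (6/47)·11 + (12/47)·2 + (8/47)·88 + (8/47)·12 = 973/47
Fair fee = E[payout] = 973/47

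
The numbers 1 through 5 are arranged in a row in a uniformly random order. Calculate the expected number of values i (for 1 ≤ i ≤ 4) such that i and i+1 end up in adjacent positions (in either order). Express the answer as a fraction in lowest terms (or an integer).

8/5

For each i ∈ {1,…,4}, let Xᵢ = 1 if i and i+1 are adjacent. P(Xᵢ=1) = 2·(5−1)!/5! = 2/5.
By linearity, E[ΣXᵢ] = (4)·(2/5) = 8/5.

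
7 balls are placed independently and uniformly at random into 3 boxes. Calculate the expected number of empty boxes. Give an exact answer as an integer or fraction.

Let Xⱼ=1 if box j is empty. P(Xⱼ=1) = ((3-1)/3)^7 = 128/2187.
By linearity, E[#empty] = 3·128/2187 = 128/729.

128/729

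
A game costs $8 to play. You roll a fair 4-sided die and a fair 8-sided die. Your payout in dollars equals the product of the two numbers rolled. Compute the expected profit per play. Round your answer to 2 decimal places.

$3.25

Distribution of the product of the two numbers rolled: 1 w.p. 1/32, 2 w.p. 1/16, 3 w.p. 1/16, 4 w.p. 3/32, 5 w.p. 1/32, 6 w.p. 3/32, …
E[payout] = (1/32)·1 + (1/16)·2 + (1/16)·3 + (3/32)·4 + (1/32)·5 + (3/32)·6 + (1/32)·7 + (3/32)·8 + (1/32)·9 + (1/32)·10 + (3/32)·12 + (1/32)·14 + (1/32)·15 + (1/16)·16 + (1/32)·18 + (1/32)·20 + (1/32)·21 + (1/16)·24 + (1/32)·28 + (1/32)·32 = 45/4
Expected profit = 45/4 − 8 = 13/4 ≈ $3.25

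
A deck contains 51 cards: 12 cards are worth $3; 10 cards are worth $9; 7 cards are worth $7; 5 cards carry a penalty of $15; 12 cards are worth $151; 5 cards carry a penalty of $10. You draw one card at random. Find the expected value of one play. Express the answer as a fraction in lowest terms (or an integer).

E[payout] = (12/51)·3 + (10/51)·9 + (7/51)·7 + (5/51)·(-15) + (12/51)·151 + (5/51)·(-10) = 1862/51

1862/51 dollars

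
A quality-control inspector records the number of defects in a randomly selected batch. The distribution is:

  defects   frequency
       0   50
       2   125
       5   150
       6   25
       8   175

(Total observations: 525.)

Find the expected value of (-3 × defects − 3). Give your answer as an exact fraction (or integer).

Total = 525, so P(defects=0) = 50/525, etc.
E[-3x-3] = (2/21)·(-3) + (5/21)·(-9) + (2/7)·(-18) + (1/21)·(-21) + (1/3)·(-27)
     = -123/7

-123/7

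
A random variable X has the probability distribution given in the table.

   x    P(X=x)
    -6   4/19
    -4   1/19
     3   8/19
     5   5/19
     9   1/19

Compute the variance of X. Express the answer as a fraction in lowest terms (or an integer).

E[X] = (4/19)·(-6) + (1/19)·(-4) + (8/19)·3 + (5/19)·5 + (1/19)·9 = 30/19
E[X²] = (4/19)·36 + (1/19)·16 + (8/19)·9 + (5/19)·25 + (1/19)·81 = 438/19
Var(X) = 438/19 − (30/19)² = 7422/361

7422/361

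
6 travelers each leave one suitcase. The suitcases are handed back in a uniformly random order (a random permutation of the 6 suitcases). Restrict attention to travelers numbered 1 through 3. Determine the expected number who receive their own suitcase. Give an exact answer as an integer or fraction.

1/2

Let Xᵢ = 1 if person i gets their own suitcase. For each i, P(Xᵢ=1) = 1/6.
By linearity of expectation, E[X₁+…+X_3] = 3·(1/6) = 1/2.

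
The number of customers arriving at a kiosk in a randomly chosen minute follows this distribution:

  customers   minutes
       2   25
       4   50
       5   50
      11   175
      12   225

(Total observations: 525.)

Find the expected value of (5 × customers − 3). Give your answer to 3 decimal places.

45.810

Total = 525, so P(customers=2) = 25/525, etc.
E[5x-3] = (1/21)·7 + (2/21)·17 + (2/21)·22 + (1/3)·52 + (3/7)·57
     = 962/21 ≈ 45.810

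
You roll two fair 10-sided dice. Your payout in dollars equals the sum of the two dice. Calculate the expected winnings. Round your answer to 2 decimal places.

$11.00

Distribution of the sum of the two dice: 2 w.p. 1/100, 3 w.p. 1/50, 4 w.p. 3/100, 5 w.p. 1/25, 6 w.p. 1/20, 7 w.p. 3/50, …
E[payout] = (1/100)·2 + (1/50)·3 + (3/100)·4 + (1/25)·5 + (1/20)·6 + (3/50)·7 + (7/100)·8 + (2/25)·9 + (9/100)·10 + (1/10)·11 + (9/100)·12 + (2/25)·13 + (7/100)·14 + (3/50)·15 + (1/20)·16 + (1/25)·17 + (3/100)·18 + (1/50)·19 + (1/100)·20 = 11
≈ $11.00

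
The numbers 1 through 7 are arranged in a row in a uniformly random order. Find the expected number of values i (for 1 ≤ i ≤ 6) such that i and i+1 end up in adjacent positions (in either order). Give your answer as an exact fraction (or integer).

For each i ∈ {1,…,6}, let Xᵢ = 1 if i and i+1 are adjacent. P(Xᵢ=1) = 2·(7−1)!/7! = 2/7.
By linearity, E[ΣXᵢ] = (6)·(2/7) = 12/7.

12/7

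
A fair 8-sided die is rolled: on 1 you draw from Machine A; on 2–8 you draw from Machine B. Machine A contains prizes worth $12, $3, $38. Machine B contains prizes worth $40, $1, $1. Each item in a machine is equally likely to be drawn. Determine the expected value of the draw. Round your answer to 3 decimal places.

E[X | Machine A] = (12 + 3 + 38)/3 = 53/3
E[X | Machine B] = (40 + 1 + 1)/3 = 14
E[X] = (1/8)·53/3 + (7/8)·14 = 347/24 ≈ 14.458

$14.458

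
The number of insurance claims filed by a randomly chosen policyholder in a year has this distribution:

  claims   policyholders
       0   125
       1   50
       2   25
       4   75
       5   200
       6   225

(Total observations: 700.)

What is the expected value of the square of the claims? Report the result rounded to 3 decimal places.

20.643

Total = 700, so P(claims=0) = 125/700, etc.
E[X²] = (5/28)·0 + (1/14)·1 + (1/28)·4 + (3/28)·16 + (2/7)·25 + (9/28)·36
     = 289/14 ≈ 20.643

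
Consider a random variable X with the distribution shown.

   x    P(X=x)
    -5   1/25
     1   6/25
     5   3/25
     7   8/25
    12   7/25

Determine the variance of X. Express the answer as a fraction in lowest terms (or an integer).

E[X] = (1/25)·(-5) + (6/25)·1 + (3/25)·5 + (8/25)·7 + (7/25)·12 = 156/25
E[X²] = (1/25)·25 + (6/25)·1 + (3/25)·25 + (8/25)·49 + (7/25)·144 = 1506/25
Var(X) = 1506/25 − (156/25)² = 13314/625

13314/625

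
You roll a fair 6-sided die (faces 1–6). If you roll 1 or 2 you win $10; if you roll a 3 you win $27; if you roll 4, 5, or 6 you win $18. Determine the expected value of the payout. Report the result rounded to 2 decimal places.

E[payout] = (1/3)·10 + (1/2)·18 + (1/6)·27 = 101/6
≈ $16.83

$16.83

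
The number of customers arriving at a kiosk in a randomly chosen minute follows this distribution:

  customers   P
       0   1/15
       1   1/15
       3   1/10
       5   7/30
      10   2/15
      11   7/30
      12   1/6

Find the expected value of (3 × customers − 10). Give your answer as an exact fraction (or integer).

E[3x-10] = (1/15)·(-10) + (1/15)·(-7) + (1/10)·(-1) + (7/30)·5 + (2/15)·20 + (7/30)·23 + (1/6)·26
     = 123/10

123/10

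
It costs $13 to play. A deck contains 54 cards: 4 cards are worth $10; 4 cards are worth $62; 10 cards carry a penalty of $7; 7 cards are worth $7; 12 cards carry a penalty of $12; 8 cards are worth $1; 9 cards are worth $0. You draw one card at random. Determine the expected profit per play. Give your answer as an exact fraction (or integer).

E[payout] = (4/54)·10 + (4/54)·62 + (10/54)·(-7) + (7/54)·7 + (12/54)·(-12) + (8/54)·1 + (9/54)·0 = 131/54
Expected profit = 131/54 − 13 = -571/54

-571/54 dollars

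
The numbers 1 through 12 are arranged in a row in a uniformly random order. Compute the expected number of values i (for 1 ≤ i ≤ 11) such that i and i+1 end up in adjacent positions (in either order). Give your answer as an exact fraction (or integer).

11/6

For each i ∈ {1,…,11}, let Xᵢ = 1 if i and i+1 are adjacent. P(Xᵢ=1) = 2·(12−1)!/12! = 2/12.
By linearity, E[ΣXᵢ] = (11)·(2/12) = 11/6.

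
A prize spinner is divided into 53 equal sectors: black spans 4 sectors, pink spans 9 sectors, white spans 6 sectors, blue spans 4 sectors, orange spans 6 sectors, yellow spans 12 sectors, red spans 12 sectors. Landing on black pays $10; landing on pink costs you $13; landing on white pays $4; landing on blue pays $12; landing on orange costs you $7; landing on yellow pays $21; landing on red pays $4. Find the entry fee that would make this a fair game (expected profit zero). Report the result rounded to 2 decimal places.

E[payout] = (4/53)·10 + (9/53)·(-13) + (6/53)·4 + (4/53)·12 + (6/53)·(-7) + (12/53)·21 + (12/53)·4 = 253/53
Fair fee = E[payout] = 253/53 ≈ $4.77

$4.77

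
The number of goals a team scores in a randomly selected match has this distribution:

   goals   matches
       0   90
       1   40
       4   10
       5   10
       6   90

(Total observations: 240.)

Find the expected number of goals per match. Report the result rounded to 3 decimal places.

Total = 240, so P(goals=0) = 90/240, etc.
E[X] = (3/8)·0 + (1/6)·1 + (1/24)·4 + (1/24)·5 + (3/8)·6
     = 67/24 ≈ 2.792

2.792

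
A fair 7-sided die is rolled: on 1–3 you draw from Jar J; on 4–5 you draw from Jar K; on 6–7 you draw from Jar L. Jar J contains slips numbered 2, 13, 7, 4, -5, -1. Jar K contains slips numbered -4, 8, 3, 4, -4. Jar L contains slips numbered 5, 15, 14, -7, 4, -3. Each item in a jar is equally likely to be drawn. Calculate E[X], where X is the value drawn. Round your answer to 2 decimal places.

E[X | Jar J] = (2 + 13 + 7 + 4 − 5 − 1)/6 = 10/3
E[X | Jar K] = (-4 + 8 + 3 + 4 − 4)/5 = 7/5
E[X | Jar L] = (5 + 15 + 14 − 7 + 4 − 3)/6 = 14/3
E[X] = (3/7)·10/3 + (2/7)·7/5 + (2/7)·14/3 = 332/105 ≈ 3.16

3.16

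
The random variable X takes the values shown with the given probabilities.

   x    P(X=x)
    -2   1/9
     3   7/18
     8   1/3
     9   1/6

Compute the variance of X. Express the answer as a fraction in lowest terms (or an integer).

1025/81

E[X] = (1/9)·(-2) + (7/18)·3 + (1/3)·8 + (1/6)·9 = 46/9
E[X²] = (1/9)·4 + (7/18)·9 + (1/3)·64 + (1/6)·81 = 349/9
Var(X) = 349/9 − (46/9)² = 1025/81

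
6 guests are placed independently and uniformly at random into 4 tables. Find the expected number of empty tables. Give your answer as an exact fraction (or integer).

Let Xⱼ=1 if table j is empty. P(Xⱼ=1) = ((4-1)/4)^6 = 729/4096.
By linearity, E[#empty] = 4·729/4096 = 729/1024.

729/1024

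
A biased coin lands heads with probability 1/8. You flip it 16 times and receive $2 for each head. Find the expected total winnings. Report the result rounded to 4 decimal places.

$4.0000

E[#heads] = 16·1/8 = 2 (linearity over flips).
E[winnings] = 2·2 = 4.
≈ 4.0000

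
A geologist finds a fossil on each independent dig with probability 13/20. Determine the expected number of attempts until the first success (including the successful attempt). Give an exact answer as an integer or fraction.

For a geometric distribution, E[trials] = 1/p = 1/(13/20) = 20/13.

20/13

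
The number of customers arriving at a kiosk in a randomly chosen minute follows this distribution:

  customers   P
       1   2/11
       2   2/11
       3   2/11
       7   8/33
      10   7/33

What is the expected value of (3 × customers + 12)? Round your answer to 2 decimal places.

E[3x+12] = (2/11)·15 + (2/11)·18 + (2/11)·21 + (8/33)·33 + (7/33)·42
     = 294/11 ≈ 26.73

26.73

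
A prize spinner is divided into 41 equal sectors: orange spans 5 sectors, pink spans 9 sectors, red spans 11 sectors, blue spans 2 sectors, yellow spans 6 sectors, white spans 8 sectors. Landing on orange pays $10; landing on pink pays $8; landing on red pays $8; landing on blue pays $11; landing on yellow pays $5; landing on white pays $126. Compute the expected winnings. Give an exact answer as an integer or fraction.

E[payout] = (5/41)·10 + (9/41)·8 + (11/41)·8 + (2/41)·11 + (6/41)·5 + (8/41)·126 = 1270/41

1270/41 dollars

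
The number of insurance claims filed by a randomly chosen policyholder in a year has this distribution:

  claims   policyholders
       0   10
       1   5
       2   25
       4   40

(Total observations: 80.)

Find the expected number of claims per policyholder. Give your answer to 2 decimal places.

Total = 80, so P(claims=0) = 10/80, etc.
E[X] = (1/8)·0 + (1/16)·1 + (5/16)·2 + (1/2)·4
     = 43/16 ≈ 2.69

2.69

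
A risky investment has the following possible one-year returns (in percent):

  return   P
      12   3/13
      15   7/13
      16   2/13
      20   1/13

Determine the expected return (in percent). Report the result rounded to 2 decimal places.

14.85

E[X] = (3/13)·12 + (7/13)·15 + (2/13)·16 + (1/13)·20
     = 193/13 ≈ 14.85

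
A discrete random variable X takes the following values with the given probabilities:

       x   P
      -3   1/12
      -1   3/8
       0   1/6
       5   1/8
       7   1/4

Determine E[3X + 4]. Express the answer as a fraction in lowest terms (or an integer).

E[3x+4] = (1/12)·(-5) + (3/8)·1 + (1/6)·4 + (1/8)·19 + (1/4)·25
     = 37/4

37/4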